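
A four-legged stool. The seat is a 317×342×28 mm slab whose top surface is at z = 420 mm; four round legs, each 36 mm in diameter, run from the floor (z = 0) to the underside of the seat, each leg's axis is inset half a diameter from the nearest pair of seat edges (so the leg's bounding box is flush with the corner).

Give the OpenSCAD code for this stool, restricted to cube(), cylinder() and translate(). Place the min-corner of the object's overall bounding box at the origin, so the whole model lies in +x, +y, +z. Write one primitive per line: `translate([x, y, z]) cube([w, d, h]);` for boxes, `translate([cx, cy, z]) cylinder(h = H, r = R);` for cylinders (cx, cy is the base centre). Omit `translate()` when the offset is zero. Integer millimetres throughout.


translate([0, 0, 392]) cube([317, 342, 28]);
translate([18, 18, 0]) cylinder(h = 392, r = 18);
translate([299, 18, 0]) cylinder(h = 392, r = 18);
translate([18, 324, 0]) cylinder(h = 392, r = 18);
translate([299, 324, 0]) cylinder(h = 392, r = 18);


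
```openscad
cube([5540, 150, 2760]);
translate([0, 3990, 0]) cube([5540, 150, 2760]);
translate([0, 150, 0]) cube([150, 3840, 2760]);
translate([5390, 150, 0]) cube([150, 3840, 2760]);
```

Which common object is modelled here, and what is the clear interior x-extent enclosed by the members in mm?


A house (or room) frame. The interior width is 5240 mm.

Four 2760 mm walls enclosing a rectangle with no floor or roof — a room or house frame. Outside width is 5540 mm and wall thickness is 150 mm, so the interior width is 5540 − 2 × 150 = 5240 mm.


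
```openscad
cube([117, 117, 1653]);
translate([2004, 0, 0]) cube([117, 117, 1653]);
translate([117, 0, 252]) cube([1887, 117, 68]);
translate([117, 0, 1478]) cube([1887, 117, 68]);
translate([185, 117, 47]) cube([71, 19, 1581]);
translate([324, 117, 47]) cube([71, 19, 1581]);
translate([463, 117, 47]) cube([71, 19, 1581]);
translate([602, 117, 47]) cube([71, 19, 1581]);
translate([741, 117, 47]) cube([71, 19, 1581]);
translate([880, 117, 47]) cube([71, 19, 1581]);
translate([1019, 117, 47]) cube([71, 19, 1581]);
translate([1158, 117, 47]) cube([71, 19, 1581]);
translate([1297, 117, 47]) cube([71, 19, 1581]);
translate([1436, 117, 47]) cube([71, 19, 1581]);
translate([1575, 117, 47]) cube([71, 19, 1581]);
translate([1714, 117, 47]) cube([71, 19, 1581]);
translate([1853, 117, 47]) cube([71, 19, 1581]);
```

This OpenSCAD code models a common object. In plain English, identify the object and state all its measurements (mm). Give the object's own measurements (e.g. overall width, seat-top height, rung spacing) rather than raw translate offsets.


A fence section. Two 117×117 mm posts, 1653 mm tall, stand on the floor with a clear span of 1887 mm between their inner faces. Two horizontal rails of 117×68 mm section span the gap between the posts with their undersides at z = 252 mm and z = 1478 mm, flush with the posts' −y face. 13 pickets, each 71 mm wide, 19 mm thick and 1581 mm tall, are fixed to the +y face of the rails with their bottoms at z = 47 mm, spaced across the span with a 68 mm gap after the −x post and between neighbouring pickets, with 80 mm left before the +x post.


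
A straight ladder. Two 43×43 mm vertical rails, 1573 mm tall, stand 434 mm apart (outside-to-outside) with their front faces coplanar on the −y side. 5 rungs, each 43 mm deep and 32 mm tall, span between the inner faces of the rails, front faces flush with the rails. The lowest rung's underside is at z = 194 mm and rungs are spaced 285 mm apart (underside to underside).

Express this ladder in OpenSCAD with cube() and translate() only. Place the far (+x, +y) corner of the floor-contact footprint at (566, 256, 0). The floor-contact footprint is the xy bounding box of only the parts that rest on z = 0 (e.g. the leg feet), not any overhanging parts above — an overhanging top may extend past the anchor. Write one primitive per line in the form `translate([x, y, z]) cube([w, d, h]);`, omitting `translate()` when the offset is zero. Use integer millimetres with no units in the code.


translate([132, 213, 0]) cube([43, 43, 1573]);
translate([523, 213, 0]) cube([43, 43, 1573]);
translate([175, 213, 194]) cube([348, 43, 32]);
translate([175, 213, 479]) cube([348, 43, 32]);
translate([175, 213, 764]) cube([348, 43, 32]);
translate([175, 213, 1049]) cube([348, 43, 32]);
translate([175, 213, 1334]) cube([348, 43, 32]);


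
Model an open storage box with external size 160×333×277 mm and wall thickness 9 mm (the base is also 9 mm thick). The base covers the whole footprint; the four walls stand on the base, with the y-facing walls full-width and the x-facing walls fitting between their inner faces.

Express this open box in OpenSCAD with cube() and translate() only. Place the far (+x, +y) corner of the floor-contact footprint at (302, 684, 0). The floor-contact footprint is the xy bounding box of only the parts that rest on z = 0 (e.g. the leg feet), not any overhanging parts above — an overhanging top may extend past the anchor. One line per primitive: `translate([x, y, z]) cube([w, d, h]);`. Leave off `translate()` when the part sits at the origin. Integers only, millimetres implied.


translate([142, 351, 0]) cube([160, 333, 9]);
translate([142, 351, 9]) cube([160, 9, 268]);
translate([142, 675, 9]) cube([160, 9, 268]);
translate([142, 360, 9]) cube([9, 315, 268]);
translate([293, 360, 9]) cube([9, 315, 268]);


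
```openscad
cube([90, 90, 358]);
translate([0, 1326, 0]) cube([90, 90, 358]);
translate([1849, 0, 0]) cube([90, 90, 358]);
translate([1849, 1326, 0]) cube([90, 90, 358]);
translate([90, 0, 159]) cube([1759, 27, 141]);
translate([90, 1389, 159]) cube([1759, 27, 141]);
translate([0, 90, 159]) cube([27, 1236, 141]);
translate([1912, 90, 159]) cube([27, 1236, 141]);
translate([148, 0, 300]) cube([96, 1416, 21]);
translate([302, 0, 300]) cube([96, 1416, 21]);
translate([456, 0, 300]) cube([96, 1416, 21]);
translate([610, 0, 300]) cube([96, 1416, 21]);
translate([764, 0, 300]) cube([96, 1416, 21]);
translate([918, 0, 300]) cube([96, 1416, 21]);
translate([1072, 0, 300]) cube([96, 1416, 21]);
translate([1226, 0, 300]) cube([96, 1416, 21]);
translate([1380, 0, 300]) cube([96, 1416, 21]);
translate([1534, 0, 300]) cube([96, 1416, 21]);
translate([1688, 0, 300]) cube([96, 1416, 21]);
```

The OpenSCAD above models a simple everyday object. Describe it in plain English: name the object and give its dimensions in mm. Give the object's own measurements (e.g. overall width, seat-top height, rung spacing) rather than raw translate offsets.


A bed frame 1939 mm long (x) by 1416 mm wide (y). Four 90×90 mm corner posts, 358 mm tall, at the corners of the footprint. Four rails of 27 mm thickness and 141 mm height run between adjacent posts with their undersides at z = 159 mm, their outer faces flush with the outside of the frame (the two x-running rails run between the posts' inner faces; the two y-running rails run between the posts' inner faces). 11 slats, each 96 mm wide (x) and 21 mm thick, lie across the top of the two x-running rails, running the full 1416 mm width of the frame in y; along x they sit between the end posts with a 58 mm gap after the −x posts and between neighbouring slats, leaving 65 mm before the +x posts.


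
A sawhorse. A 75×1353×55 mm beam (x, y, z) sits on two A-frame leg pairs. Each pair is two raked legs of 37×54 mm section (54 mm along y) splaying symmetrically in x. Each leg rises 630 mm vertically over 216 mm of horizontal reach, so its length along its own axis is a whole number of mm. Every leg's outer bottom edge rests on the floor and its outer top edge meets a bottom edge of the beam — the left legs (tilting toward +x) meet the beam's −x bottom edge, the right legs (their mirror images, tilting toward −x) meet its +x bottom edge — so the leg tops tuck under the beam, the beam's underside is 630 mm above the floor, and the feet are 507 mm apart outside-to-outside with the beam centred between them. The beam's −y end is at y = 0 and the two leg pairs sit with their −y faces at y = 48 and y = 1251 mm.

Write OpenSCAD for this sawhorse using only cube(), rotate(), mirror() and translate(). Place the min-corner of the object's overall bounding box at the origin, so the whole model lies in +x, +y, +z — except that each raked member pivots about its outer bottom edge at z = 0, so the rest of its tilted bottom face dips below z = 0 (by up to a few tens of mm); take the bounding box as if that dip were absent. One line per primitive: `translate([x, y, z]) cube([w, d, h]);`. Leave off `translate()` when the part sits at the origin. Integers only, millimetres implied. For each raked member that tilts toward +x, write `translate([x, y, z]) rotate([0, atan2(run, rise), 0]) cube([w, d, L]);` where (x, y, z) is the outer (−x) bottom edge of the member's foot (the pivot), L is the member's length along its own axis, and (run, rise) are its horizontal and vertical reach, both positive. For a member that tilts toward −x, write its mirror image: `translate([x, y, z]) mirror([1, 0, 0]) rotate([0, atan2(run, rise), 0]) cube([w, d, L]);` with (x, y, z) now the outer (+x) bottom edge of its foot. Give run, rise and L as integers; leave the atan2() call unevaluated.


translate([216, 0, 630]) cube([75, 1353, 55]);
translate([0, 48, 0]) rotate([0, atan2(216, 630), 0]) cube([37, 54, 666]);
translate([507, 48, 0]) mirror([1, 0, 0]) rotate([0, atan2(216, 630), 0]) cube([37, 54, 666]);
translate([0, 1251, 0]) rotate([0, atan2(216, 630), 0]) cube([37, 54, 666]);
translate([507, 1251, 0]) mirror([1, 0, 0]) rotate([0, atan2(216, 630), 0]) cube([37, 54, 666]);


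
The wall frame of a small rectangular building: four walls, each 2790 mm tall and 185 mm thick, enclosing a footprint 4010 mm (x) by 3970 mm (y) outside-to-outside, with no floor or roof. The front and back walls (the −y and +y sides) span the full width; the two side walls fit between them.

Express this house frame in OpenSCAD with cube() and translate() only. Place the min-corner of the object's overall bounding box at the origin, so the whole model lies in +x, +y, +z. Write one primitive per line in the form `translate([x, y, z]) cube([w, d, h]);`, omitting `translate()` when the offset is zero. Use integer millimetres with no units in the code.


cube([4010, 185, 2790]);
translate([0, 3785, 0]) cube([4010, 185, 2790]);
translate([0, 185, 0]) cube([185, 3600, 2790]);
translate([3825, 185, 0]) cube([185, 3600, 2790]);


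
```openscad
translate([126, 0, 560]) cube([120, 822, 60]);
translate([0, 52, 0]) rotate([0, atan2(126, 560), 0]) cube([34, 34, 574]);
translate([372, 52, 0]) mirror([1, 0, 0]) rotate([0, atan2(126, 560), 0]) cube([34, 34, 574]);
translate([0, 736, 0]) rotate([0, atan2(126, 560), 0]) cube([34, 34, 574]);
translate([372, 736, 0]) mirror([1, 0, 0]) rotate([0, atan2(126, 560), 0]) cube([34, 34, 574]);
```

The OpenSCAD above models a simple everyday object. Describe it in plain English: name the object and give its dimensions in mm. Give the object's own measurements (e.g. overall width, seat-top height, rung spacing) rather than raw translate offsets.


A sawhorse. A 120×822×60 mm beam (x, y, z) sits on two A-frame leg pairs. Each pair is two raked legs of 34×34 mm section (34 mm along y) splaying symmetrically in x. Each leg rises 560 mm vertically over 126 mm of horizontal reach and is 574 mm long along its own axis. Every leg's outer bottom edge rests on the floor and its outer top edge meets a bottom edge of the beam — the left legs (tilting toward +x) meet the beam's −x bottom edge, the right legs (their mirror images, tilting toward −x) meet its +x bottom edge — so the leg tops tuck under the beam, the beam's underside is 560 mm above the floor, and the feet are 372 mm apart outside-to-outside with the beam centred between them. The two leg pairs are set in 52 mm from either end of the beam.


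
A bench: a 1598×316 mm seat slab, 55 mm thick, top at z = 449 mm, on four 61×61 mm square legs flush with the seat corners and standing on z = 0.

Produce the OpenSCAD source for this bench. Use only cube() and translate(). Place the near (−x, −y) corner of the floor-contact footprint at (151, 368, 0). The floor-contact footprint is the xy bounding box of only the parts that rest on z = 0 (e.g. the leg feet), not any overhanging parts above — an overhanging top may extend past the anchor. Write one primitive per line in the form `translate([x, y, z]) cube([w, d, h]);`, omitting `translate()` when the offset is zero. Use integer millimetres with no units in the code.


translate([151, 368, 394]) cube([1598, 316, 55]);
translate([151, 368, 0]) cube([61, 61, 394]);
translate([151, 623, 0]) cube([61, 61, 394]);
translate([1688, 368, 0]) cube([61, 61, 394]);
translate([1688, 623, 0]) cube([61, 61, 394]);


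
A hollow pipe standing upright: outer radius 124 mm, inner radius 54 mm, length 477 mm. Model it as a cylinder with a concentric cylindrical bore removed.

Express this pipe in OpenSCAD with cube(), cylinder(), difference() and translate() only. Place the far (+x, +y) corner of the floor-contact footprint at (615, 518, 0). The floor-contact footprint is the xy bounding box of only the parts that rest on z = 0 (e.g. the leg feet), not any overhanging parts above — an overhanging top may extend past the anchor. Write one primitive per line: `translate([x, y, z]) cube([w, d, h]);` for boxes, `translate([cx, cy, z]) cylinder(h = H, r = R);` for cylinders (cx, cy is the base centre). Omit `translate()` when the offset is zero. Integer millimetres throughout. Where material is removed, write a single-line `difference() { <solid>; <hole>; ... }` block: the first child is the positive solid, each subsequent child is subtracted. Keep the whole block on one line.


difference() { translate([491, 394, 0]) cylinder(h = 477, r = 124); translate([491, 394, 0]) cylinder(h = 477, r = 54); }


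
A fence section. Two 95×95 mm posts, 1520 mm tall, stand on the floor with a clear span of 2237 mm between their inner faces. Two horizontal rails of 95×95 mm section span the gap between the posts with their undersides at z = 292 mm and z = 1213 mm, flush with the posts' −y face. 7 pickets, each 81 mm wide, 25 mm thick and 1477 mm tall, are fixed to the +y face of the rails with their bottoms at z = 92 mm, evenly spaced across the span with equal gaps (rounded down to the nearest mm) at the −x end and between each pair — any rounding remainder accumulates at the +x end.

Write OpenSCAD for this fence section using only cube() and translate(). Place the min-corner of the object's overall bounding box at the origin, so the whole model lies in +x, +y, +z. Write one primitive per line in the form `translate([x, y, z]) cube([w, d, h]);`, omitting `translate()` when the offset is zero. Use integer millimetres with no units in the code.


cube([95, 95, 1520]);
translate([2332, 0, 0]) cube([95, 95, 1520]);
translate([95, 0, 292]) cube([2237, 95, 95]);
translate([95, 0, 1213]) cube([2237, 95, 95]);
translate([303, 95, 92]) cube([81, 25, 1477]);
translate([592, 95, 92]) cube([81, 25, 1477]);
translate([881, 95, 92]) cube([81, 25, 1477]);
translate([1170, 95, 92]) cube([81, 25, 1477]);
translate([1459, 95, 92]) cube([81, 25, 1477]);
translate([1748, 95, 92]) cube([81, 25, 1477]);
translate([2037, 95, 92]) cube([81, 25, 1477]);


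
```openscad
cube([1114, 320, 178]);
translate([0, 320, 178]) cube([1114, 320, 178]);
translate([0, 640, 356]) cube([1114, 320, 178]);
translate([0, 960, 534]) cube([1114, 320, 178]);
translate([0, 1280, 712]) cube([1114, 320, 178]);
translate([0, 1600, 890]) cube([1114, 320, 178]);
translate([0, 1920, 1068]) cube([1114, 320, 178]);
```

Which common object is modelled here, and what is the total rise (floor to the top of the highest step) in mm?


A staircase. The total rise is 1246 mm.

7 identical blocks, each offset up and back from the previous — a staircase. Each step is 178 mm tall and there are 7 of them, so the total rise is 7 × 178 = 1246 mm.


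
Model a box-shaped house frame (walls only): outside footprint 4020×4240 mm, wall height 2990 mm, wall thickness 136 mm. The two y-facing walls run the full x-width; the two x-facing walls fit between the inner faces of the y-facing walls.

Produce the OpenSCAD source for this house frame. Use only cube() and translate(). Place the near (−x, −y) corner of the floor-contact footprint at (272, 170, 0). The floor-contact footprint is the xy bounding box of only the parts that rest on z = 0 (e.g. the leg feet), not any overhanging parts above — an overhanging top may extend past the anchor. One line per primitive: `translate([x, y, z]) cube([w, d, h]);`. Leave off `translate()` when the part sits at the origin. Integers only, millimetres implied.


translate([272, 170, 0]) cube([4020, 136, 2990]);
translate([272, 4274, 0]) cube([4020, 136, 2990]);
translate([272, 306, 0]) cube([136, 3968, 2990]);
translate([4156, 306, 0]) cube([136, 3968, 2990]);


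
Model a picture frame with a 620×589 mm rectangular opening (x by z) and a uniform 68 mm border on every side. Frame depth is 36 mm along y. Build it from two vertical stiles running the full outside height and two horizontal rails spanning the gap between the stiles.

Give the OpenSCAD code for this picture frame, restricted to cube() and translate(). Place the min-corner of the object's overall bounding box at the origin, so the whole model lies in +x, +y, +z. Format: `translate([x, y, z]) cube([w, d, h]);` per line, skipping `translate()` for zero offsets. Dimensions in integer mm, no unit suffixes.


cube([68, 36, 725]);
translate([688, 0, 0]) cube([68, 36, 725]);
translate([68, 0, 0]) cube([620, 36, 68]);
translate([68, 0, 657]) cube([620, 36, 68]);


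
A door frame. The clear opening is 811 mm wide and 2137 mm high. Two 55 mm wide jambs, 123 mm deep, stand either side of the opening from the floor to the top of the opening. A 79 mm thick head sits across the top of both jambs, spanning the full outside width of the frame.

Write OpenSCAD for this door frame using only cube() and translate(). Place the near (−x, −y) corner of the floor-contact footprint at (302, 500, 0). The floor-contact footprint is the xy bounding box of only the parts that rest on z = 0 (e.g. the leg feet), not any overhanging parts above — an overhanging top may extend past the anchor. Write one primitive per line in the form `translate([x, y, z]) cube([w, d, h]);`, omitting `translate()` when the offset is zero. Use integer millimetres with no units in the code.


translate([302, 500, 0]) cube([55, 123, 2137]);
translate([1168, 500, 0]) cube([55, 123, 2137]);
translate([302, 500, 2137]) cube([921, 123, 79]);


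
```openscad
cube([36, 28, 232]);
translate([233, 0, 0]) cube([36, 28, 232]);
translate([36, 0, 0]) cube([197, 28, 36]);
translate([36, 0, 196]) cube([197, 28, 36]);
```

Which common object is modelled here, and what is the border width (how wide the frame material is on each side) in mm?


A picture frame. The border width is 36 mm.

Four thin pieces enclosing a rectangular opening — a picture frame. The two full-height stiles are 232 mm tall; the top rail sits at z = 196 and is 36 mm tall, so the border above the opening is 232 − 196 = 36 mm, matching the stile x-width.


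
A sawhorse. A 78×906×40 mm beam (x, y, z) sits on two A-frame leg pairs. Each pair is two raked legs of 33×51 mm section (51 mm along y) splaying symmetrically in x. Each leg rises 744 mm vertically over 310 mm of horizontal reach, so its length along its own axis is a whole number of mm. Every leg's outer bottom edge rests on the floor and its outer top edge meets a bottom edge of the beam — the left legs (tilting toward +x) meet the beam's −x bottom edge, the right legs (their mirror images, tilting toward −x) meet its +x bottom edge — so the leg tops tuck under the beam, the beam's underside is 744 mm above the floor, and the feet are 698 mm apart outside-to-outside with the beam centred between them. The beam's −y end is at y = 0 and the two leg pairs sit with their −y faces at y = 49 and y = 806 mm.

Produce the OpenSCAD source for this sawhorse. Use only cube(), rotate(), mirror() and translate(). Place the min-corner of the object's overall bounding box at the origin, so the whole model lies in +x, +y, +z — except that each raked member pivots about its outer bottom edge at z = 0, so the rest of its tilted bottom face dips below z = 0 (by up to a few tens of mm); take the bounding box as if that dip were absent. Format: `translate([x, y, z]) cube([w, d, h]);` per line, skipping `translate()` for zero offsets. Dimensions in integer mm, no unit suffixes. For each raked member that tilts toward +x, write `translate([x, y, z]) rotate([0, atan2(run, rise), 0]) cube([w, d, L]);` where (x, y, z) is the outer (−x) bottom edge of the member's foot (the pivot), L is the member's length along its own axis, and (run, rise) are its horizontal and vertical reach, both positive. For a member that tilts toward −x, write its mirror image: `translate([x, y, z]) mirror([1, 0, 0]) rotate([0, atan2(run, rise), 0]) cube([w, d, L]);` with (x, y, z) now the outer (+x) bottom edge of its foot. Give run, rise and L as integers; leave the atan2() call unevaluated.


// leg length = √(310² + 744²) = 806
// right-leg outer foot x = 2·310 + 78 = 698
// beam min-corner = (310, 0, 744)
translate([310, 0, 744]) cube([78, 906, 40]);
translate([0, 49, 0]) rotate([0, atan2(310, 744), 0]) cube([33, 51, 806]);
translate([698, 49, 0]) mirror([1, 0, 0]) rotate([0, atan2(310, 744), 0]) cube([33, 51, 806]);
translate([0, 806, 0]) rotate([0, atan2(310, 744), 0]) cube([33, 51, 806]);
translate([698, 806, 0]) mirror([1, 0, 0]) rotate([0, atan2(310, 744), 0]) cube([33, 51, 806]);


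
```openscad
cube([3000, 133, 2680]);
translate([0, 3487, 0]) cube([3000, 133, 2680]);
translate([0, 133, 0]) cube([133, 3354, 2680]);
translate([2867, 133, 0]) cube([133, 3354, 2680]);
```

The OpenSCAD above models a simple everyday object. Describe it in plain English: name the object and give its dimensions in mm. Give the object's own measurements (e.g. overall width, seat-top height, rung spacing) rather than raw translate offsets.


The wall frame of a small rectangular building: four walls, each 2680 mm tall and 133 mm thick, enclosing a footprint 3000 mm (x) by 3620 mm (y) outside-to-outside, with no floor or roof. The front and back walls (the −y and +y sides) span the full width; the two side walls fit between them.


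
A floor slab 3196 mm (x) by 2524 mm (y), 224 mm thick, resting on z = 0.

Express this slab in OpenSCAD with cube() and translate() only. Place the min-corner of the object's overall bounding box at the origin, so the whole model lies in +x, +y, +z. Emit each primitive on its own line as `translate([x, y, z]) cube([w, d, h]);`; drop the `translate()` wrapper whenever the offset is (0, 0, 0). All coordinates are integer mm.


cube([3196, 2524, 224]);


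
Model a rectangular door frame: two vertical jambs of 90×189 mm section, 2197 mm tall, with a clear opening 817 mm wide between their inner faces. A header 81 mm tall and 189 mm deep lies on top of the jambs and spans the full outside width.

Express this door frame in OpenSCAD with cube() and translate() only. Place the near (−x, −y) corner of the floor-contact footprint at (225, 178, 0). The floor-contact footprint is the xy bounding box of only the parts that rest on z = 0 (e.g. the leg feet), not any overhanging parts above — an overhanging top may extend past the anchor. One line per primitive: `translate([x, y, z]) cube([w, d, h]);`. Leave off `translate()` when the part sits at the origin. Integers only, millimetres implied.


translate([225, 178, 0]) cube([90, 189, 2197]);
translate([1132, 178, 0]) cube([90, 189, 2197]);
translate([225, 178, 2197]) cube([997, 189, 81]);


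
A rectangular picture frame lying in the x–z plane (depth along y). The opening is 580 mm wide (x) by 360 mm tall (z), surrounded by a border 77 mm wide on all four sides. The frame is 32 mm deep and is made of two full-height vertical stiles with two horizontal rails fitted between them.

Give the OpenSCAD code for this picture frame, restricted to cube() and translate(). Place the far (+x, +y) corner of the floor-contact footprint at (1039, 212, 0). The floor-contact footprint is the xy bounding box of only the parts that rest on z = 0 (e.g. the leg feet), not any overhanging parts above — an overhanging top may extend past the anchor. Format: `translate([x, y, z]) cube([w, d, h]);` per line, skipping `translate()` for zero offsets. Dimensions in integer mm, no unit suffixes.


translate([305, 180, 0]) cube([77, 32, 514]);
translate([962, 180, 0]) cube([77, 32, 514]);
translate([382, 180, 0]) cube([580, 32, 77]);
translate([382, 180, 437]) cube([580, 32, 77]);


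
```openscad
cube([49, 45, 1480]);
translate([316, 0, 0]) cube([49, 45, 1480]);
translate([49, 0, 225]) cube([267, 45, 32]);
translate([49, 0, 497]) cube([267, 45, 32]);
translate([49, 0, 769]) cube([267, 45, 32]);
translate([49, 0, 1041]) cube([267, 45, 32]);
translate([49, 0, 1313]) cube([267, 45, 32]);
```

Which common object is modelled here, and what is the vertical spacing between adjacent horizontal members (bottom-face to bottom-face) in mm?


A ladder. The rung spacing is 272 mm.

Two tall 49×45 posts with 5 short bars between them — a ladder. Adjacent rungs sit at z = 225 and z = 497, so the spacing is 497 − 225 = 272 mm.


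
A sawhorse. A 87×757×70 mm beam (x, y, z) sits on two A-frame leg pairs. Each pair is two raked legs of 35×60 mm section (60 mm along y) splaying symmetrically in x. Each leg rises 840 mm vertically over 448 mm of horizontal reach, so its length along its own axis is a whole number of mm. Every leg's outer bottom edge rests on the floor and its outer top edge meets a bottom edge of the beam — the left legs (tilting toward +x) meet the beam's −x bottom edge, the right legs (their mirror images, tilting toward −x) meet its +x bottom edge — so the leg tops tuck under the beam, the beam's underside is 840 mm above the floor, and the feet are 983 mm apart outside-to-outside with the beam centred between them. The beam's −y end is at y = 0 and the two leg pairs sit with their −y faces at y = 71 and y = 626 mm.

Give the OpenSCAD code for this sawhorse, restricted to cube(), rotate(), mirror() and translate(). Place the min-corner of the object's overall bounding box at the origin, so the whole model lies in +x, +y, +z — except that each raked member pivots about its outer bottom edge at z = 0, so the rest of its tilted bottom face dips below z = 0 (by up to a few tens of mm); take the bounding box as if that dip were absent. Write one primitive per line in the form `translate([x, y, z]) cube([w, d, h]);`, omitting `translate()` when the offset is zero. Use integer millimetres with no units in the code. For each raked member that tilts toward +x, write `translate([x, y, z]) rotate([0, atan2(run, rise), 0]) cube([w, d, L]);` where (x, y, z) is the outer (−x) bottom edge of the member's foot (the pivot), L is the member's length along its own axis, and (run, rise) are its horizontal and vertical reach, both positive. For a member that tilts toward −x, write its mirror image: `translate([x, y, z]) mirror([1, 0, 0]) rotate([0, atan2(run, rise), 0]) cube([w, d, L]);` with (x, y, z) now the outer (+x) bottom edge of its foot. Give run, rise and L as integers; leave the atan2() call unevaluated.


translate([448, 0, 840]) cube([87, 757, 70]);
translate([0, 71, 0]) rotate([0, atan2(448, 840), 0]) cube([35, 60, 952]);
translate([983, 71, 0]) mirror([1, 0, 0]) rotate([0, atan2(448, 840), 0]) cube([35, 60, 952]);
translate([0, 626, 0]) rotate([0, atan2(448, 840), 0]) cube([35, 60, 952]);
translate([983, 626, 0]) mirror([1, 0, 0]) rotate([0, atan2(448, 840), 0]) cube([35, 60, 952]);


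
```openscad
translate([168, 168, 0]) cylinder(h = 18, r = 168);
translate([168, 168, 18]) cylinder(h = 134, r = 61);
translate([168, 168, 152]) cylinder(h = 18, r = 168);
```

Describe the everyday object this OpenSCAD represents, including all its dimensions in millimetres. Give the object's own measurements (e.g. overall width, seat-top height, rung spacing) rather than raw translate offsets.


A spool: two coaxial disc flanges of radius 168 mm and thickness 18 mm, joined by a core cylinder of radius 61 mm and height 134 mm. The lower flange rests on z = 0 and the three cylinders share a vertical axis.


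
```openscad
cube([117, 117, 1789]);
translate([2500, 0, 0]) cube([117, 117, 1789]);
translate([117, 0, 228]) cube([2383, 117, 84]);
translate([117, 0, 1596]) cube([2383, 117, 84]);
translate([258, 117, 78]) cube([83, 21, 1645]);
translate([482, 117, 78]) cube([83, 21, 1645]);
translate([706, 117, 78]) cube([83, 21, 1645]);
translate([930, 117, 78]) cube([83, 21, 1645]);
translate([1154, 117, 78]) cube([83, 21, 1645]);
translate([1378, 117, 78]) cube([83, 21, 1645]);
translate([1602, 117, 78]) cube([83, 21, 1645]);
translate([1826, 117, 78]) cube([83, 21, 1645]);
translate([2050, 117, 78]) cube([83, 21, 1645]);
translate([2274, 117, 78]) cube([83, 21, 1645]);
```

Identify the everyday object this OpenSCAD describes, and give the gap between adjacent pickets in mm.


A fence section. The picket gap is 141 mm.

Two posts, two rails, 10 pickets — a fence section. Span 2383 mm holds 10 pickets of 83 mm with 11 equal gaps: ⌊(2383 − 10·83) / 11⌋ = 141 mm.


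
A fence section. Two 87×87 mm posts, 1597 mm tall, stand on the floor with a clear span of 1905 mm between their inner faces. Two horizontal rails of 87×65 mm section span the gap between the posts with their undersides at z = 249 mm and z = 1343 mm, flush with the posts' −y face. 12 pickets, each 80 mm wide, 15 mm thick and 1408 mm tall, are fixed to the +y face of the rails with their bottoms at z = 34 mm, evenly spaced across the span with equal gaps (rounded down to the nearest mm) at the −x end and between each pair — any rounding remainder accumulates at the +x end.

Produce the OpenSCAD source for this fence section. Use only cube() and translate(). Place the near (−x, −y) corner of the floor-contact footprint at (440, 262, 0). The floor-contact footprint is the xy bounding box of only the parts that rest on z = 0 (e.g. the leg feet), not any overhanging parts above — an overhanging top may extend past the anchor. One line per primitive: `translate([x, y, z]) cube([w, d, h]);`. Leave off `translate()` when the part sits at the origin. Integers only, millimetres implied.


translate([440, 262, 0]) cube([87, 87, 1597]);
translate([2432, 262, 0]) cube([87, 87, 1597]);
translate([527, 262, 249]) cube([1905, 87, 65]);
translate([527, 262, 1343]) cube([1905, 87, 65]);
translate([599, 349, 34]) cube([80, 15, 1408]);
translate([751, 349, 34]) cube([80, 15, 1408]);
translate([903, 349, 34]) cube([80, 15, 1408]);
translate([1055, 349, 34]) cube([80, 15, 1408]);
translate([1207, 349, 34]) cube([80, 15, 1408]);
translate([1359, 349, 34]) cube([80, 15, 1408]);
translate([1511, 349, 34]) cube([80, 15, 1408]);
translate([1663, 349, 34]) cube([80, 15, 1408]);
translate([1815, 349, 34]) cube([80, 15, 1408]);
translate([1967, 349, 34]) cube([80, 15, 1408]);
translate([2119, 349, 34]) cube([80, 15, 1408]);
translate([2271, 349, 34]) cube([80, 15, 1408]);


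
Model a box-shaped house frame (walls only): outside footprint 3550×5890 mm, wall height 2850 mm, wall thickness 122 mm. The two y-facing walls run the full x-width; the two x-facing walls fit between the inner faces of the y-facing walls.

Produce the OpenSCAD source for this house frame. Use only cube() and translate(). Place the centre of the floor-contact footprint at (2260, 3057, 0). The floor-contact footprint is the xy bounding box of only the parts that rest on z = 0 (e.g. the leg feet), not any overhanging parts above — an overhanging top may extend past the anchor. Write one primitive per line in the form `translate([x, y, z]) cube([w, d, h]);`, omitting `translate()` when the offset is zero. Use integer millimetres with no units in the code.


translate([485, 112, 0]) cube([3550, 122, 2850]);
translate([485, 5880, 0]) cube([3550, 122, 2850]);
translate([485, 234, 0]) cube([122, 5646, 2850]);
translate([3913, 234, 0]) cube([122, 5646, 2850]);


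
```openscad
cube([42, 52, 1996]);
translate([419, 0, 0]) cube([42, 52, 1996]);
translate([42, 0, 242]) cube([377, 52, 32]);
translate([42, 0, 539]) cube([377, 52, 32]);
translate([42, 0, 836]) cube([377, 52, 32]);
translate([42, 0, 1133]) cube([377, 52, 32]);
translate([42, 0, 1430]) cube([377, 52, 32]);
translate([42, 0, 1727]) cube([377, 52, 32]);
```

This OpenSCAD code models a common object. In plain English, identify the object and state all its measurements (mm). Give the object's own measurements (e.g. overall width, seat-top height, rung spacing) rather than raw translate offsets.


A straight ladder. Two 42×52 mm vertical rails, 1996 mm tall, stand 461 mm apart (outside-to-outside) with their front faces coplanar on the −y side. 6 rungs, each 52 mm deep and 32 mm tall, span between the inner faces of the rails, front faces flush with the rails. The lowest rung's underside is at z = 242 mm and rungs are spaced 297 mm apart (underside to underside).


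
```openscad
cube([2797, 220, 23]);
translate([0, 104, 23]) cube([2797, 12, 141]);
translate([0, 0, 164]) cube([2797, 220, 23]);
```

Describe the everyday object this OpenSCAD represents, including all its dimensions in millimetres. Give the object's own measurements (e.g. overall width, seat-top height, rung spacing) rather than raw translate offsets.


An I-beam lying along x, 2797 mm long. Overall section height 187 mm. Two flanges 220 mm wide (y) and 23 mm thick, one on the floor and one at the top; a web 12 mm thick runs between them, centred on the flange width.


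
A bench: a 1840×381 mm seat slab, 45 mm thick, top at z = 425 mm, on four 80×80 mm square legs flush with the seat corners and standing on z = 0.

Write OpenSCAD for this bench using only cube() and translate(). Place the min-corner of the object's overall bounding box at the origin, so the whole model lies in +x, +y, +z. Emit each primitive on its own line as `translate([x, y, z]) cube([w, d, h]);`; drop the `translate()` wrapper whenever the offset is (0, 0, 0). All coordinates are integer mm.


translate([0, 0, 380]) cube([1840, 381, 45]);
cube([80, 80, 380]);
translate([0, 301, 0]) cube([80, 80, 380]);
translate([1760, 0, 0]) cube([80, 80, 380]);
translate([1760, 301, 0]) cube([80, 80, 380]);


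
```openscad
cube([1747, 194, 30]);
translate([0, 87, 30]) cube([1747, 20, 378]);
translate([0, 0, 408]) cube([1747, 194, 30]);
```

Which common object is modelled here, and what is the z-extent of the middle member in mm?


An I-beam. The web height is 378 mm.

Two wide flanges with a thin centred web — an I-beam. Overall 438 mm minus two 30 mm flanges gives a web of 438 − 2·30 = 378 mm.


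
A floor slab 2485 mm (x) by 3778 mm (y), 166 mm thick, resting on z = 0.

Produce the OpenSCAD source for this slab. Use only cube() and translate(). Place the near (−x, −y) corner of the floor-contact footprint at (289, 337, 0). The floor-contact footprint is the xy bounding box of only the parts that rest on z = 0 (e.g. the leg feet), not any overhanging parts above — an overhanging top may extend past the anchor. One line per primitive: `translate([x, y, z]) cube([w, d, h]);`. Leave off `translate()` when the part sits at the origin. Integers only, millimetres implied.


translate([289, 337, 0]) cube([2485, 3778, 166]);


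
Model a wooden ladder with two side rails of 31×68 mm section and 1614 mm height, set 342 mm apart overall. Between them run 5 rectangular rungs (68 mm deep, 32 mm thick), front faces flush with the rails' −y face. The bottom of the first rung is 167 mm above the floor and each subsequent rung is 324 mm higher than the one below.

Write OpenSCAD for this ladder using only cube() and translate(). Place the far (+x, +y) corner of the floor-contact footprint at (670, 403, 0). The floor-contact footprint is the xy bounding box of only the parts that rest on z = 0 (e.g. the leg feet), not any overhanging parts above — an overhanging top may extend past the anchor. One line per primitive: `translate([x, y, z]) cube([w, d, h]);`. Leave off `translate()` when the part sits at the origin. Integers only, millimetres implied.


translate([328, 335, 0]) cube([31, 68, 1614]);
translate([639, 335, 0]) cube([31, 68, 1614]);
translate([359, 335, 167]) cube([280, 68, 32]);
translate([359, 335, 491]) cube([280, 68, 32]);
translate([359, 335, 815]) cube([280, 68, 32]);
translate([359, 335, 1139]) cube([280, 68, 32]);
translate([359, 335, 1463]) cube([280, 68, 32]);


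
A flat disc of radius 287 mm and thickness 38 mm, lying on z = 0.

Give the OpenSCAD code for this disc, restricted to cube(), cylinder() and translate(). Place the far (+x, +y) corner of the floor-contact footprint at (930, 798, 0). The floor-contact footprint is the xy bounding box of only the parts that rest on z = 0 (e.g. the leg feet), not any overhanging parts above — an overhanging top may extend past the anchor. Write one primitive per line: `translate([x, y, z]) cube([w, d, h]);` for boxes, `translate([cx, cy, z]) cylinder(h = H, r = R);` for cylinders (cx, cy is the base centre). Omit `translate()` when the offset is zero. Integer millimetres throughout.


translate([643, 511, 0]) cylinder(h = 38, r = 287);


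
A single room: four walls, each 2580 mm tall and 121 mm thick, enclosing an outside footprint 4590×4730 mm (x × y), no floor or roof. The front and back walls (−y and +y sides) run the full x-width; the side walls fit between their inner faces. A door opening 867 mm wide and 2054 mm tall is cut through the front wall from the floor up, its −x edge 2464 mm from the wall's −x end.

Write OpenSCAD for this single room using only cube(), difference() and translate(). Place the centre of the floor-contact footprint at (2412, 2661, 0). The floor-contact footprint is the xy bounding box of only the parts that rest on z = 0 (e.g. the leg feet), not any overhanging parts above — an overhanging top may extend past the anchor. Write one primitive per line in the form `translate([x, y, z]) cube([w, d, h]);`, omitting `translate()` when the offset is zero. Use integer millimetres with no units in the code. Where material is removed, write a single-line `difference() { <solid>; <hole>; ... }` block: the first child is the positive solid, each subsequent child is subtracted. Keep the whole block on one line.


difference() { translate([117, 296, 0]) cube([4590, 121, 2580]); translate([2581, 296, 0]) cube([867, 121, 2054]); }
translate([117, 4905, 0]) cube([4590, 121, 2580]);
translate([117, 417, 0]) cube([121, 4488, 2580]);
translate([4586, 417, 0]) cube([121, 4488, 2580]);


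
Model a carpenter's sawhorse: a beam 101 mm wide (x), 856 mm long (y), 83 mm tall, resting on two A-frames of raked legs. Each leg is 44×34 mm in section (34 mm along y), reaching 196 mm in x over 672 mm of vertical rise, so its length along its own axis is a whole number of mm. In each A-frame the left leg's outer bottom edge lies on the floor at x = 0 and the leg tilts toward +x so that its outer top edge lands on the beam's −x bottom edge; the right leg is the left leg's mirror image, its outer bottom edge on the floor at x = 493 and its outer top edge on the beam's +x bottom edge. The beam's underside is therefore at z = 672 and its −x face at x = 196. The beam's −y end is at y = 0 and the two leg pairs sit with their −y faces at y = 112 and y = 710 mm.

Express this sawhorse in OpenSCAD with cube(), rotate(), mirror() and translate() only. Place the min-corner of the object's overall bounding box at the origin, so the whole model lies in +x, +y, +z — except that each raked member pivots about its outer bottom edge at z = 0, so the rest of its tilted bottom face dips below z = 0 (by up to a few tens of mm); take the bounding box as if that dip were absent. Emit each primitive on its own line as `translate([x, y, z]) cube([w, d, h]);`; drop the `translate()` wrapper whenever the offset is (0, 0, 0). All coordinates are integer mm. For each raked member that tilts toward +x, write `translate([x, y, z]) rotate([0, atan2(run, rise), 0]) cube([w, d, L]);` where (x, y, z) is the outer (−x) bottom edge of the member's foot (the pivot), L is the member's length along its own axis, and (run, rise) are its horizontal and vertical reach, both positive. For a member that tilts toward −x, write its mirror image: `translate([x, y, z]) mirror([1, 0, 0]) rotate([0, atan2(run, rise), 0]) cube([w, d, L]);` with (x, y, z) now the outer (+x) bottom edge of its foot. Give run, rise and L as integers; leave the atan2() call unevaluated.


// leg length = √(196² + 672²) = 700
// right-leg outer foot x = 2·196 + 101 = 493
// beam min-corner = (196, 0, 672)
translate([196, 0, 672]) cube([101, 856, 83]);
translate([0, 112, 0]) rotate([0, atan2(196, 672), 0]) cube([44, 34, 700]);
translate([493, 112, 0]) mirror([1, 0, 0]) rotate([0, atan2(196, 672), 0]) cube([44, 34, 700]);
translate([0, 710, 0]) rotate([0, atan2(196, 672), 0]) cube([44, 34, 700]);
translate([493, 710, 0]) mirror([1, 0, 0]) rotate([0, atan2(196, 672), 0]) cube([44, 34, 700]);
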